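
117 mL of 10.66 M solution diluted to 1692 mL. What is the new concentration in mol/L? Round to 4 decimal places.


Dilution: M1*V1 = M2*V2, solve for M2.
M2 = M1*V1 / V2
M2 = 10.66 * 117 / 1692
M2 = 1247.22 / 1692
M2 = 0.73712766 mol/L, rounded to 4 dp:

0.7371 mol/L


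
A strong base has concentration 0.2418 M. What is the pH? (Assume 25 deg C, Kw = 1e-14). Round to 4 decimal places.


A strong base dissociates completely, so [OH-] equals the given concentration.
pOH = -log10([OH-]) = -log10(0.2418) = 0.616544
pH = 14 - pOH = 14 - 0.616544
pH = 13.383456, rounded to 4 dp:

13.3835


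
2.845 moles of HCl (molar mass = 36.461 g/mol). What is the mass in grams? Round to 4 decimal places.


mass = n * M
mass = 2.845 * 36.461
mass = 103.731545 g, rounded to 4 dp:

103.7315 g


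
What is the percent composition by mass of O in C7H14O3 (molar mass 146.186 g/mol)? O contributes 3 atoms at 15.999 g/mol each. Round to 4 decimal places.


pct = 100 * (n_elem * M_elem) / M_total
mass_contribution = 3 * 15.999 = 47.997 g/mol
pct = 100 * 47.997 / 146.186
pct = 32.83282941 %, rounded to 4 dp:

32.8328 %


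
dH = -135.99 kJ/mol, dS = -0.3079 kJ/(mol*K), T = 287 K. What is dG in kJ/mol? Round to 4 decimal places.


Gibbs: dG = dH - T*dS (consistent units, dS already in kJ/(mol*K)).
T*dS = 287 * -0.3079 = -88.3673
dG = -135.99 - (-88.3673)
dG = -47.6227 kJ/mol, rounded to 4 dp:

-47.6227 kJ/mol


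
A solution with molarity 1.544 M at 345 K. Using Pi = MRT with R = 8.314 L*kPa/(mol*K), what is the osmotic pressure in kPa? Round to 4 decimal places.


Osmotic pressure (van't Hoff): Pi = M*R*T.
RT = 8.314 * 345 = 2868.33
Pi = 1.544 * 2868.33
Pi = 4428.70152 kPa, rounded to 4 dp:

4428.7015 kPa


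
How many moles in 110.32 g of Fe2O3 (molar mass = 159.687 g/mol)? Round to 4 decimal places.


n = mass / M
n = 110.32 / 159.687
n = 0.69085148 mol, rounded to 4 dp:

0.6909 mol


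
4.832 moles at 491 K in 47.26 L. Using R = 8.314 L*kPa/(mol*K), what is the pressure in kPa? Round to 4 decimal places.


PV = nRT, solve for P = nRT / V.
nRT = 4.832 * 8.314 * 491 = 19725.0648
P = 19725.0648 / 47.26
P = 417.3733559 kPa, rounded to 4 dp:

417.3734 kPa


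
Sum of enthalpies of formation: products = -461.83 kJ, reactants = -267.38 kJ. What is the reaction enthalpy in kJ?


dH_rxn = sum(dH_f products) - sum(dH_f reactants)
dH_rxn = -461.83 - (-267.38)
dH_rxn = -194.45 kJ:

-194.45 kJ


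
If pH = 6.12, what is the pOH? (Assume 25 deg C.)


At 25 deg C, pH + pOH = 14.
pOH = 14 - pH = 14 - 6.12
pOH = 7.88:

7.88


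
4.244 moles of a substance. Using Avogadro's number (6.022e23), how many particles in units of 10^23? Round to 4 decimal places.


N = n * NA, then divide by 1e23 for the requested units.
N / 1e23 = n * 6.022
N / 1e23 = 4.244 * 6.022
N / 1e23 = 25.557368, rounded to 4 dp:

25.5574


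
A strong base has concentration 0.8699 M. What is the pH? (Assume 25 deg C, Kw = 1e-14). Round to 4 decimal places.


A strong base dissociates completely, so [OH-] equals the given concentration.
pOH = -log10([OH-]) = -log10(0.8699) = 0.060531
pH = 14 - pOH = 14 - 0.060531
pH = 13.939469, rounded to 4 dp:

13.9395


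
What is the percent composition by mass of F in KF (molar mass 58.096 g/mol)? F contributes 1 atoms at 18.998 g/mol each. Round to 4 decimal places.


pct = 100 * (n_elem * M_elem) / M_total
mass_contribution = 1 * 18.998 = 18.998 g/mol
pct = 100 * 18.998 / 58.096
pct = 32.70104654 %, rounded to 4 dp:

32.7010 %


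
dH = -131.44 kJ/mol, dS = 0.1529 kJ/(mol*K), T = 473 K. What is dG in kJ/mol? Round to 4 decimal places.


Gibbs: dG = dH - T*dS (consistent units, dS already in kJ/(mol*K)).
T*dS = 473 * 0.1529 = 72.3217
dG = -131.44 - (72.3217)
dG = -203.7617 kJ/mol, rounded to 4 dp:

-203.7617 kJ/mol


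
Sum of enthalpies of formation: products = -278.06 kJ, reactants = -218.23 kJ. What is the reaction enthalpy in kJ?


dH_rxn = sum(dH_f products) - sum(dH_f reactants)
dH_rxn = -278.06 - (-218.23)
dH_rxn = -59.83 kJ:

-59.83 kJ


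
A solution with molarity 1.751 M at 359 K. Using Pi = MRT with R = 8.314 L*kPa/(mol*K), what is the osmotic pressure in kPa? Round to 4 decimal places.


Osmotic pressure (van't Hoff): Pi = M*R*T.
RT = 8.314 * 359 = 2984.726
Pi = 1.751 * 2984.726
Pi = 5226.255226 kPa, rounded to 4 dp:

5226.2552 kPa


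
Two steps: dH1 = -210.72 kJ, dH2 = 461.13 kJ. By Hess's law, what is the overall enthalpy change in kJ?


Hess's law: enthalpy is a state function, so add the step enthalpies.
dH_total = dH1 + dH2 = -210.72 + (461.13)
dH_total = 250.41 kJ:

250.41 kJ


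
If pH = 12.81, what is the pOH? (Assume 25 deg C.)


At 25 deg C, pH + pOH = 14.
pOH = 14 - pH = 14 - 12.81
pOH = 1.19:

1.19


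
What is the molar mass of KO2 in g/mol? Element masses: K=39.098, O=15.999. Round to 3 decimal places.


M = sum(count * atomic_mass) over atoms.
M = 1*39.098 + 2*15.999
M = 39.098 + 31.998
M = 71.096 g/mol, rounded to 3 dp:

71.096 g/mol


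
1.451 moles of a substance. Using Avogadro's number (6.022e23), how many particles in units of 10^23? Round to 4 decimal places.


N = n * NA, then divide by 1e23 for the requested units.
N / 1e23 = n * 6.022
N / 1e23 = 1.451 * 6.022
N / 1e23 = 8.737922, rounded to 4 dp:

8.7379


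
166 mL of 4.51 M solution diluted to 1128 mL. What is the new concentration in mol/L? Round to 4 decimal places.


Dilution: M1*V1 = M2*V2, solve for M2.
M2 = M1*V1 / V2
M2 = 4.51 * 166 / 1128
M2 = 748.66 / 1128
M2 = 0.66370567 mol/L, rounded to 4 dp:

0.6637 mol/L


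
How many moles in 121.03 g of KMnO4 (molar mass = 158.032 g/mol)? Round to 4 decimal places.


n = mass / M
n = 121.03 / 158.032
n = 0.76585755 mol, rounded to 4 dp:

0.7659 mol


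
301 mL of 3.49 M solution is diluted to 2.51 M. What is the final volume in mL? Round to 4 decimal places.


Dilution: M1*V1 = M2*V2, solve for V2.
V2 = M1*V1 / M2
V2 = 3.49 * 301 / 2.51
V2 = 1050.49 / 2.51
V2 = 418.52191235 mL, rounded to 4 dp:

418.5219 mL


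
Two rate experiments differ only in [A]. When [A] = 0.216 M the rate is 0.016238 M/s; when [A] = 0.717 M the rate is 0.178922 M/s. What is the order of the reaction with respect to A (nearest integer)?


Rate is proportional to [A]^n, so rate2/rate1 = ([A]2/[A]1)^n. Take logs to solve for n.
rate2/rate1 = 0.178922 / 0.016238 = 11.0187
[A]2/[A]1 = 0.717 / 0.216 = 3.3194
n = ln(11.0187) / ln(3.3194) = 2.0
Nearest integer order:

2


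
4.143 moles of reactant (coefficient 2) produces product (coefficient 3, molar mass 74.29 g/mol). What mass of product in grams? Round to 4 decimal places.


Use the coefficient ratio to convert reactant moles to product moles, then multiply by the product's molar mass.
moles_P = moles_R * (coeff_P / coeff_R) = 4.143 * (3/2) = 6.2145
mass_P = moles_P * M_P = 6.2145 * 74.29
mass_P = 461.675205 g, rounded to 4 dp:

461.6752 g


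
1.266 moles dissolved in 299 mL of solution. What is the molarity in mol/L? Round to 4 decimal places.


Convert volume to liters: V_L = V_mL / 1000.
V_L = 299 / 1000 = 0.299 L
M = n / V_L = 1.266 / 0.299
M = 4.23411371 mol/L, rounded to 4 dp:

4.2341 mol/L


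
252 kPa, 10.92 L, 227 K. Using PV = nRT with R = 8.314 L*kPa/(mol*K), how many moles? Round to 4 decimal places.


PV = nRT, solve for n = PV / (RT).
PV = 252 * 10.92 = 2751.84
RT = 8.314 * 227 = 1887.278
n = 2751.84 / 1887.278
n = 1.45809997 mol, rounded to 4 dp:

1.4581 mol


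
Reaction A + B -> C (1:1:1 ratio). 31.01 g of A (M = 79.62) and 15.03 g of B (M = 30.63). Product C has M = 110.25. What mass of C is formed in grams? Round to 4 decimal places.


Find moles of each reactant; the smaller value is the limiting reagent in a 1:1:1 reaction, so moles_C equals moles of the limiter.
n_A = mass_A / M_A = 31.01 / 79.62 = 0.389475 mol
n_B = mass_B / M_B = 15.03 / 30.63 = 0.490695 mol
Limiting reagent: A (smaller), n_limiting = 0.389475 mol
mass_C = n_limiting * M_C = 0.389475 * 110.25
mass_C = 42.93961875 g, rounded to 4 dp:

42.9396 g


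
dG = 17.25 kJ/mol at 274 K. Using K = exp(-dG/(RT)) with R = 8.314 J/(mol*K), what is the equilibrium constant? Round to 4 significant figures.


dG is in kJ/mol; multiply by 1000 to match R in J/(mol*K).
RT = 8.314 * 274 = 2278.036 J/mol
exponent = -dG*1000 / (RT) = -(17.25*1000) / 2278.036 = -7.57231229
K = exp(-7.57231229)
K = 0.0005145014, rounded to 4 significant figures:

0.0005145


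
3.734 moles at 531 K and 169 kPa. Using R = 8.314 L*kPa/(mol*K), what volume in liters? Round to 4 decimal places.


PV = nRT, solve for V = nRT / P.
nRT = 3.734 * 8.314 * 531 = 16484.6168
V = 16484.6168 / 169
V = 97.54211124 L, rounded to 4 dp:

97.5421 L


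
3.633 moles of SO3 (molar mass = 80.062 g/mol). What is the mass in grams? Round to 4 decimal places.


mass = n * M
mass = 3.633 * 80.062
mass = 290.865246 g, rounded to 4 dp:

290.8652 g


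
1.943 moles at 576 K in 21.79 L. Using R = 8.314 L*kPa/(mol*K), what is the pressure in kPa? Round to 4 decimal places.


PV = nRT, solve for P = nRT / V.
nRT = 1.943 * 8.314 * 576 = 9304.7628
P = 9304.7628 / 21.79
P = 427.01986232 kPa, rounded to 4 dp:

427.0199 kPa


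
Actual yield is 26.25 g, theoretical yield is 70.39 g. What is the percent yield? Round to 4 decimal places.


% yield = 100 * actual / theoretical
% yield = 100 * 26.25 / 70.39
% yield = 37.29222901 %, rounded to 4 dp:

37.2922 %


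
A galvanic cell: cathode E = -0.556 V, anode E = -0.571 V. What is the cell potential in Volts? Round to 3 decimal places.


Standard cell potential: E_cell = E_cathode - E_anode.
E_cell = -0.556 - (-0.571)
E_cell = 0.015 V, rounded to 3 dp:

0.015 V


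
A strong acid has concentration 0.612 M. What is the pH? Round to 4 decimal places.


A strong acid dissociates completely, so [H+] equals the given concentration.
pH = -log10([H+]) = -log10(0.612)
pH = 0.21324858, rounded to 4 dp:

0.2132


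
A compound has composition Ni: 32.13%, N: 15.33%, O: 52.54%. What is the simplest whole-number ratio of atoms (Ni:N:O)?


Assume 100 g of compound, divide each mass% by atomic mass to get moles, then normalize by the smallest to get a raw atom ratio.
Moles per 100 g: Ni: 32.13/58.693 = 0.5474, N: 15.33/14.007 = 1.0945, O: 52.54/15.999 = 3.284
Raw ratio (divide by min = 0.5474): Ni: 1.0, N: 1.999, O: 5.999
Multiply by 1 to clear fractions: Ni: 1.0 ~= 1, N: 1.999 ~= 2, O: 5.999 ~= 6
Reduce by GCD to get the simplest whole-number ratio:

1:2:6


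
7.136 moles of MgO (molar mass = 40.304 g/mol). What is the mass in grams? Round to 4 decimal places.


mass = n * M
mass = 7.136 * 40.304
mass = 287.609344 g, rounded to 4 dp:

287.6093 g


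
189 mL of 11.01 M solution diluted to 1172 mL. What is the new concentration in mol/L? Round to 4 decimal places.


Dilution: M1*V1 = M2*V2, solve for M2.
M2 = M1*V1 / V2
M2 = 11.01 * 189 / 1172
M2 = 2080.89 / 1172
M2 = 1.77550341 mol/L, rounded to 4 dp:

1.7755 mol/L


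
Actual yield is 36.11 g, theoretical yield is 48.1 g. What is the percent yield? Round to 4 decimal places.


% yield = 100 * actual / theoretical
% yield = 100 * 36.11 / 48.1
% yield = 75.07276507 %, rounded to 4 dp:

75.0728 %


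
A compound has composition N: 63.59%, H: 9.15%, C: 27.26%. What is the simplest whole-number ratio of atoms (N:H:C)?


Assume 100 g of compound, divide each mass% by atomic mass to get moles, then normalize by the smallest to get a raw atom ratio.
Moles per 100 g: N: 63.59/14.007 = 4.5399, H: 9.15/1.008 = 9.0774, C: 27.26/12.011 = 2.2696
Raw ratio (divide by min = 2.2696): N: 2.0, H: 4.0, C: 1.0
Multiply by 1 to clear fractions: N: 2.0 ~= 2, H: 4.0 ~= 4, C: 1.0 ~= 1
Reduce by GCD to get the simplest whole-number ratio:

2:4:1


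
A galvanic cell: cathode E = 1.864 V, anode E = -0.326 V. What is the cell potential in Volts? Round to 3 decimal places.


Standard cell potential: E_cell = E_cathode - E_anode.
E_cell = 1.864 - (-0.326)
E_cell = 2.19 V, rounded to 3 dp:

2.190 V


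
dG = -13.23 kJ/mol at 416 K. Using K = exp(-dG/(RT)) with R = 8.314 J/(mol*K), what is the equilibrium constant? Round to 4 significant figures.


dG is in kJ/mol; multiply by 1000 to match R in J/(mol*K).
RT = 8.314 * 416 = 3458.624 J/mol
exponent = -dG*1000 / (RT) = -(-13.23*1000) / 3458.624 = 3.82522067
K = exp(3.82522067)
K = 45.842915, rounded to 4 significant figures:

45.84


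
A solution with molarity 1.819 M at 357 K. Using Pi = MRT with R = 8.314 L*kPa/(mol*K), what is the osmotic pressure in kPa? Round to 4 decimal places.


Osmotic pressure (van't Hoff): Pi = M*R*T.
RT = 8.314 * 357 = 2968.098
Pi = 1.819 * 2968.098
Pi = 5398.970262 kPa, rounded to 4 dp:

5398.9703 kPa


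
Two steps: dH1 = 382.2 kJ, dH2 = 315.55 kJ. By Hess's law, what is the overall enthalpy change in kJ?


Hess's law: enthalpy is a state function, so add the step enthalpies.
dH_total = dH1 + dH2 = 382.2 + (315.55)
dH_total = 697.75 kJ:

697.75 kJ


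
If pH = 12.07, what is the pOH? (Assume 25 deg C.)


At 25 deg C, pH + pOH = 14.
pOH = 14 - pH = 14 - 12.07
pOH = 1.93:

1.93


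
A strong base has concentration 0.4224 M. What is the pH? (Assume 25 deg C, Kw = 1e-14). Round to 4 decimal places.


A strong base dissociates completely, so [OH-] equals the given concentration.
pOH = -log10([OH-]) = -log10(0.4224) = 0.374276
pH = 14 - pOH = 14 - 0.374276
pH = 13.625724, rounded to 4 dp:

13.6257


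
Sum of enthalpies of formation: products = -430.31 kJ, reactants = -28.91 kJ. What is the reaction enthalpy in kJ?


dH_rxn = sum(dH_f products) - sum(dH_f reactants)
dH_rxn = -430.31 - (-28.91)
dH_rxn = -401.4 kJ:

-401.40 kJ


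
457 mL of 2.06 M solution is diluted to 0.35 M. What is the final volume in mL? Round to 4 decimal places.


Dilution: M1*V1 = M2*V2, solve for V2.
V2 = M1*V1 / M2
V2 = 2.06 * 457 / 0.35
V2 = 941.42 / 0.35
V2 = 2689.77142857 mL, rounded to 4 dp:

2689.7714 mL


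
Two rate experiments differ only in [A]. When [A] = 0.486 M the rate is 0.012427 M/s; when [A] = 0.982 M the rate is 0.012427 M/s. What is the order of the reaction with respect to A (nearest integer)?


Rate is proportional to [A]^n, so rate2/rate1 = ([A]2/[A]1)^n. Take logs to solve for n.
rate2/rate1 = 0.012427 / 0.012427 = 1.0
[A]2/[A]1 = 0.982 / 0.486 = 2.0206
n = ln(1.0) / ln(2.0206) = 0.0
Nearest integer order:

0


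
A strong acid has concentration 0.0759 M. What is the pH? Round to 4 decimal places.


A strong acid dissociates completely, so [H+] equals the given concentration.
pH = -log10([H+]) = -log10(0.0759)
pH = 1.11975822, rounded to 4 dp:

1.1198


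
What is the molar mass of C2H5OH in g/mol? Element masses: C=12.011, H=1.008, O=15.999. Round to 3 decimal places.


M = sum(count * atomic_mass) over atoms.
M = 2*12.011 + 6*1.008 + 1*15.999
M = 24.022 + 6.048 + 15.999
M = 46.069 g/mol, rounded to 3 dp:

46.069 g/mol


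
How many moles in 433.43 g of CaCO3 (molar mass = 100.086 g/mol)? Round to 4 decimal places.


n = mass / M
n = 433.43 / 100.086
n = 4.3305757 mol, rounded to 4 dp:

4.3306 mol


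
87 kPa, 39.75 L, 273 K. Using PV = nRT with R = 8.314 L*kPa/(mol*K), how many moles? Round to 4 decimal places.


PV = nRT, solve for n = PV / (RT).
PV = 87 * 39.75 = 3458.25
RT = 8.314 * 273 = 2269.722
n = 3458.25 / 2269.722
n = 1.52364475 mol, rounded to 4 dp:

1.5236 mol


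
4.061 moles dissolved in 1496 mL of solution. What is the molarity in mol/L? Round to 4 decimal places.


Convert volume to liters: V_L = V_mL / 1000.
V_L = 1496 / 1000 = 1.496 L
M = n / V_L = 4.061 / 1.496
M = 2.71457219 mol/L, rounded to 4 dp:

2.7146 mol/L


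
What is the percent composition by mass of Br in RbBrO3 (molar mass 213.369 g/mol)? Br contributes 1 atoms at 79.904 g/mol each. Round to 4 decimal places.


pct = 100 * (n_elem * M_elem) / M_total
mass_contribution = 1 * 79.904 = 79.904 g/mol
pct = 100 * 79.904 / 213.369
pct = 37.44873904 %, rounded to 4 dp:

37.4487 %


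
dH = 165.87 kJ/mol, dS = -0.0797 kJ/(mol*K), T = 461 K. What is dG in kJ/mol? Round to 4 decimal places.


Gibbs: dG = dH - T*dS (consistent units, dS already in kJ/(mol*K)).
T*dS = 461 * -0.0797 = -36.7417
dG = 165.87 - (-36.7417)
dG = 202.6117 kJ/mol, rounded to 4 dp:

202.6117 kJ/mol


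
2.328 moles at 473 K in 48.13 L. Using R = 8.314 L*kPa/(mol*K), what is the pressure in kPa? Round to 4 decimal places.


PV = nRT, solve for P = nRT / V.
nRT = 2.328 * 8.314 * 473 = 9154.9112
P = 9154.9112 / 48.13
P = 190.21215874 kPa, rounded to 4 dp:

190.2122 kPa


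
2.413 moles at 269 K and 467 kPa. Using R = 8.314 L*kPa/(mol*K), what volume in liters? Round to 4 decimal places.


PV = nRT, solve for V = nRT / P.
nRT = 2.413 * 8.314 * 269 = 5396.5925
V = 5396.5925 / 467
V = 11.55587259 L, rounded to 4 dp:

11.5559 L


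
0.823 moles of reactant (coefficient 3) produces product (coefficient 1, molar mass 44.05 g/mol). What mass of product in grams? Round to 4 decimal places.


Use the coefficient ratio to convert reactant moles to product moles, then multiply by the product's molar mass.
moles_P = moles_R * (coeff_P / coeff_R) = 0.823 * (1/3) = 0.274333
mass_P = moles_P * M_P = 0.274333 * 44.05
mass_P = 12.08436865 g, rounded to 4 dp:

12.0844 g


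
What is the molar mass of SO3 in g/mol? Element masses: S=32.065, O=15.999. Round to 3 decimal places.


M = sum(count * atomic_mass) over atoms.
M = 1*32.065 + 3*15.999
M = 32.065 + 47.997
M = 80.062 g/mol, rounded to 3 dp:

80.062 g/mol


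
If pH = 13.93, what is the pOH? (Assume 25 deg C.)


At 25 deg C, pH + pOH = 14.
pOH = 14 - pH = 14 - 13.93
pOH = 0.07:

0.07


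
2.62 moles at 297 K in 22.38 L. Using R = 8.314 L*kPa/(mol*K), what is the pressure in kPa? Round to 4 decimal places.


PV = nRT, solve for P = nRT / V.
nRT = 2.62 * 8.314 * 297 = 6469.456
P = 6469.456 / 22.38
P = 289.07310098 kPa, rounded to 4 dp:

289.0731 kPa


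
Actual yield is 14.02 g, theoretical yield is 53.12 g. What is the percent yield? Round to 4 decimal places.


% yield = 100 * actual / theoretical
% yield = 100 * 14.02 / 53.12
% yield = 26.39307229 %, rounded to 4 dp:

26.3931 %


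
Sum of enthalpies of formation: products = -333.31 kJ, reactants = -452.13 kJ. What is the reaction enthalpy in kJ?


dH_rxn = sum(dH_f products) - sum(dH_f reactants)
dH_rxn = -333.31 - (-452.13)
dH_rxn = 118.82 kJ:

118.82 kJ


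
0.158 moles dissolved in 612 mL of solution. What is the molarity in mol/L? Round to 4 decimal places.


Convert volume to liters: V_L = V_mL / 1000.
V_L = 612 / 1000 = 0.612 L
M = n / V_L = 0.158 / 0.612
M = 0.25816993 mol/L, rounded to 4 dp:

0.2582 mol/L


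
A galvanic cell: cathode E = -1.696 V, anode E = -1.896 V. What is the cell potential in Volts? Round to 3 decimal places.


Standard cell potential: E_cell = E_cathode - E_anode.
E_cell = -1.696 - (-1.896)
E_cell = 0.2 V, rounded to 3 dp:

0.200 V


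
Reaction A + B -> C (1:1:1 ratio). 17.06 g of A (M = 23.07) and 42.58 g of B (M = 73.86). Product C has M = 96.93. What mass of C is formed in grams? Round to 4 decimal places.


Find moles of each reactant; the smaller value is the limiting reagent in a 1:1:1 reaction, so moles_C equals moles of the limiter.
n_A = mass_A / M_A = 17.06 / 23.07 = 0.739489 mol
n_B = mass_B / M_B = 42.58 / 73.86 = 0.576496 mol
Limiting reagent: B (smaller), n_limiting = 0.576496 mol
mass_C = n_limiting * M_C = 0.576496 * 96.93
mass_C = 55.87975728 g, rounded to 4 dp:

55.8798 g


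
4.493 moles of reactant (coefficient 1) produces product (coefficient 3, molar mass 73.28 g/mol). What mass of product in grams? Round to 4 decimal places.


Use the coefficient ratio to convert reactant moles to product moles, then multiply by the product's molar mass.
moles_P = moles_R * (coeff_P / coeff_R) = 4.493 * (3/1) = 13.479
mass_P = moles_P * M_P = 13.479 * 73.28
mass_P = 987.74112 g, rounded to 4 dp:

987.7411 g


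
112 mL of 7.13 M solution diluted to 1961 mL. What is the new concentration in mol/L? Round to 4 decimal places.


Dilution: M1*V1 = M2*V2, solve for M2.
M2 = M1*V1 / V2
M2 = 7.13 * 112 / 1961
M2 = 798.56 / 1961
M2 = 0.40722081 mol/L, rounded to 4 dp:

0.4072 mol/L


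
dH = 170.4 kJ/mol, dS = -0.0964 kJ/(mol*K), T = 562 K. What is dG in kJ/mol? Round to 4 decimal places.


Gibbs: dG = dH - T*dS (consistent units, dS already in kJ/(mol*K)).
T*dS = 562 * -0.0964 = -54.1768
dG = 170.4 - (-54.1768)
dG = 224.5768 kJ/mol, rounded to 4 dp:

224.5768 kJ/mol


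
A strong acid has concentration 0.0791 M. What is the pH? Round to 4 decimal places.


A strong acid dissociates completely, so [H+] equals the given concentration.
pH = -log10([H+]) = -log10(0.0791)
pH = 1.10182352, rounded to 4 dp:

1.1018


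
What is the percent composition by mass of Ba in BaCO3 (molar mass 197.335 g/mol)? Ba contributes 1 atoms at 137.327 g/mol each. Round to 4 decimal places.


pct = 100 * (n_elem * M_elem) / M_total
mass_contribution = 1 * 137.327 = 137.327 g/mol
pct = 100 * 137.327 / 197.335
pct = 69.59079738 %, rounded to 4 dp:

69.5908 %


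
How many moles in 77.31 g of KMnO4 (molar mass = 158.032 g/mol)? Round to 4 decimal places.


n = mass / M
n = 77.31 / 158.032
n = 0.48920472 mol, rounded to 4 dp:

0.4892 mol


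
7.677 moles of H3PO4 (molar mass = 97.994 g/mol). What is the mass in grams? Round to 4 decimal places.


mass = n * M
mass = 7.677 * 97.994
mass = 752.299938 g, rounded to 4 dp:

752.2999 g


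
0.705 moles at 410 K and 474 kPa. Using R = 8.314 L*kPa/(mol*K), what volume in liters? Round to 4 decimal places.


PV = nRT, solve for V = nRT / P.
nRT = 0.705 * 8.314 * 410 = 2403.1617
V = 2403.1617 / 474
V = 5.06996139 L, rounded to 4 dp:

5.0700 L


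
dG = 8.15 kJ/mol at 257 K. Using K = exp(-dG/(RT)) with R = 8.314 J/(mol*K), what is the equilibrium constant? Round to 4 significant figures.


dG is in kJ/mol; multiply by 1000 to match R in J/(mol*K).
RT = 8.314 * 257 = 2136.698 J/mol
exponent = -dG*1000 / (RT) = -(8.15*1000) / 2136.698 = -3.81429664
K = exp(-3.81429664)
K = 0.02205322, rounded to 4 significant figures:

0.02205


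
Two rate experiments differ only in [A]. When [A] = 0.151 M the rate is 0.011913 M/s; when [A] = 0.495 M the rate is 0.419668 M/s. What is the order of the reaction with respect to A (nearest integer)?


Rate is proportional to [A]^n, so rate2/rate1 = ([A]2/[A]1)^n. Take logs to solve for n.
rate2/rate1 = 0.419668 / 0.011913 = 35.2277
[A]2/[A]1 = 0.495 / 0.151 = 3.2781
n = ln(35.2277) / ln(3.2781) = 3.0
Nearest integer order:

3


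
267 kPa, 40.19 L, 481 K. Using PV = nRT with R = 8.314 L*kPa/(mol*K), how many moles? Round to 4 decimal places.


PV = nRT, solve for n = PV / (RT).
PV = 267 * 40.19 = 10730.73
RT = 8.314 * 481 = 3999.034
n = 10730.73 / 3999.034
n = 2.68333052 mol, rounded to 4 dp:

2.6833 mol


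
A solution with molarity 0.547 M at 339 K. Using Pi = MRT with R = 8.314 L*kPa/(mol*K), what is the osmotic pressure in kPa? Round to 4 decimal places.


Osmotic pressure (van't Hoff): Pi = M*R*T.
RT = 8.314 * 339 = 2818.446
Pi = 0.547 * 2818.446
Pi = 1541.689962 kPa, rounded to 4 dp:

1541.6900 kPa


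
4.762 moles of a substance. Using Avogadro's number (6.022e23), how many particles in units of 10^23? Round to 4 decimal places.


N = n * NA, then divide by 1e23 for the requested units.
N / 1e23 = n * 6.022
N / 1e23 = 4.762 * 6.022
N / 1e23 = 28.676764, rounded to 4 dp:

28.6768


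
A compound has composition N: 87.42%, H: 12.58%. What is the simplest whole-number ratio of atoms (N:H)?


Assume 100 g of compound, divide each mass% by atomic mass to get moles, then normalize by the smallest to get a raw atom ratio.
Moles per 100 g: N: 87.42/14.007 = 6.2412, H: 12.58/1.008 = 12.4802
Raw ratio (divide by min = 6.2412): N: 1.0, H: 2.0
Multiply by 1 to clear fractions: N: 1.0 ~= 1, H: 2.0 ~= 2
Reduce by GCD to get the simplest whole-number ratio:

1:2


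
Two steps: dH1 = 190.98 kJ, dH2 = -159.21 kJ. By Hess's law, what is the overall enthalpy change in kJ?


Hess's law: enthalpy is a state function, so add the step enthalpies.
dH_total = dH1 + dH2 = 190.98 + (-159.21)
dH_total = 31.77 kJ:

31.77 kJ


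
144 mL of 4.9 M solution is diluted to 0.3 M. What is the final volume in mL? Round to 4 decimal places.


Dilution: M1*V1 = M2*V2, solve for V2.
V2 = M1*V1 / M2
V2 = 4.9 * 144 / 0.3
V2 = 705.6 / 0.3
V2 = 2352.0 mL, rounded to 4 dp:

2352.0000 mL


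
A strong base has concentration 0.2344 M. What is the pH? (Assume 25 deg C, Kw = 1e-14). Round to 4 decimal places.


A strong base dissociates completely, so [OH-] equals the given concentration.
pOH = -log10([OH-]) = -log10(0.2344) = 0.630042
pH = 14 - pOH = 14 - 0.630042
pH = 13.369958, rounded to 4 dp:

13.3700


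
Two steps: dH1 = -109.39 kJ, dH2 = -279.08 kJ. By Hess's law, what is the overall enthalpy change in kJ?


Hess's law: enthalpy is a state function, so add the step enthalpies.
dH_total = dH1 + dH2 = -109.39 + (-279.08)
dH_total = -388.47 kJ:

-388.47 kJ


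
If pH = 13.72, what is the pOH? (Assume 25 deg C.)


At 25 deg C, pH + pOH = 14.
pOH = 14 - pH = 14 - 13.72
pOH = 0.28:

0.28


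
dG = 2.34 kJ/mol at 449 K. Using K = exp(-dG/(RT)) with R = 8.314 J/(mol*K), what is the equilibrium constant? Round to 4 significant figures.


dG is in kJ/mol; multiply by 1000 to match R in J/(mol*K).
RT = 8.314 * 449 = 3732.986 J/mol
exponent = -dG*1000 / (RT) = -(2.34*1000) / 3732.986 = -0.62684403
K = exp(-0.62684403)
K = 0.5342753, rounded to 4 significant figures:

0.5343


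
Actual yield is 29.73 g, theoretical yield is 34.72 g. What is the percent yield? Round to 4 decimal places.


% yield = 100 * actual / theoretical
% yield = 100 * 29.73 / 34.72
% yield = 85.62788018 %, rounded to 4 dp:

85.6279 %


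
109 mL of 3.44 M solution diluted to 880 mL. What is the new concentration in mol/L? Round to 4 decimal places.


Dilution: M1*V1 = M2*V2, solve for M2.
M2 = M1*V1 / V2
M2 = 3.44 * 109 / 880
M2 = 374.96 / 880
M2 = 0.42609091 mol/L, rounded to 4 dp:

0.4261 mol/L


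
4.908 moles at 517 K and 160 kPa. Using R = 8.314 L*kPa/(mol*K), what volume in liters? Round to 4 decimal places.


PV = nRT, solve for V = nRT / P.
nRT = 4.908 * 8.314 * 517 = 21096.2429
V = 21096.2429 / 160
V = 131.85151813 L, rounded to 4 dp:

131.8515 L


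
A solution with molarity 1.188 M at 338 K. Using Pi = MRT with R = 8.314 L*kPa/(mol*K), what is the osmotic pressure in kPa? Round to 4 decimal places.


Osmotic pressure (van't Hoff): Pi = M*R*T.
RT = 8.314 * 338 = 2810.132
Pi = 1.188 * 2810.132
Pi = 3338.436816 kPa, rounded to 4 dp:

3338.4368 kPa


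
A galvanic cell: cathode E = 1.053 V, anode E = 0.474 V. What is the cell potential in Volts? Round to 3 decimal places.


Standard cell potential: E_cell = E_cathode - E_anode.
E_cell = 1.053 - (0.474)
E_cell = 0.579 V, rounded to 3 dp:

0.579 V


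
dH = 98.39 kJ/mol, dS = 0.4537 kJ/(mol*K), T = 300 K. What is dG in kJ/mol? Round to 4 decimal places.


Gibbs: dG = dH - T*dS (consistent units, dS already in kJ/(mol*K)).
T*dS = 300 * 0.4537 = 136.11
dG = 98.39 - (136.11)
dG = -37.72 kJ/mol, rounded to 4 dp:

-37.7200 kJ/mol


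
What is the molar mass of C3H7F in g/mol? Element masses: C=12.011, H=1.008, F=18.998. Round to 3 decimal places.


M = sum(count * atomic_mass) over atoms.
M = 3*12.011 + 7*1.008 + 1*18.998
M = 36.033 + 7.056 + 18.998
M = 62.087 g/mol, rounded to 3 dp:

62.087 g/mol


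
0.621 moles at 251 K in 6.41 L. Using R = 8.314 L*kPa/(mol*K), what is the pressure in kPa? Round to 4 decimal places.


PV = nRT, solve for P = nRT / V.
nRT = 0.621 * 8.314 * 251 = 1295.9115
P = 1295.9115 / 6.41
P = 202.17028081 kPa, rounded to 4 dp:

202.1703 kPa


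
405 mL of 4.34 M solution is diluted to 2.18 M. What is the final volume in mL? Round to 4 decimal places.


Dilution: M1*V1 = M2*V2, solve for V2.
V2 = M1*V1 / M2
V2 = 4.34 * 405 / 2.18
V2 = 1757.7 / 2.18
V2 = 806.28440367 mL, rounded to 4 dp:

806.2844 mL


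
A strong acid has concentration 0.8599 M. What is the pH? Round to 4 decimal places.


A strong acid dissociates completely, so [H+] equals the given concentration.
pH = -log10([H+]) = -log10(0.8599)
pH = 0.06555205, rounded to 4 dp:

0.0656


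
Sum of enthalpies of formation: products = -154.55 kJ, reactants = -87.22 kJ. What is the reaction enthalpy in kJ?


dH_rxn = sum(dH_f products) - sum(dH_f reactants)
dH_rxn = -154.55 - (-87.22)
dH_rxn = -67.33 kJ:

-67.33 kJ


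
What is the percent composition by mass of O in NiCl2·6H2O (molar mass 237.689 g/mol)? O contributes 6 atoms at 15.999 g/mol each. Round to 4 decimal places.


pct = 100 * (n_elem * M_elem) / M_total
mass_contribution = 6 * 15.999 = 95.994 g/mol
pct = 100 * 95.994 / 237.689
pct = 40.38638725 %, rounded to 4 dp:

40.3864 %


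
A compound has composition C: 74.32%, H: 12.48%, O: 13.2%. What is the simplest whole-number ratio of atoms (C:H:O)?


Assume 100 g of compound, divide each mass% by atomic mass to get moles, then normalize by the smallest to get a raw atom ratio.
Moles per 100 g: C: 74.32/12.011 = 6.1877, H: 12.48/1.008 = 12.381, O: 13.2/15.999 = 0.8251
Raw ratio (divide by min = 0.8251): C: 7.5, H: 15.006, O: 1.0
Multiply by 2 to clear fractions: C: 14.999 ~= 15, H: 30.013 ~= 30, O: 2.0 ~= 2
Reduce by GCD to get the simplest whole-number ratio:

15:30:2


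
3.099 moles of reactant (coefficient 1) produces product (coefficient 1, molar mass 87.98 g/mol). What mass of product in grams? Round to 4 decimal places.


Use the coefficient ratio to convert reactant moles to product moles, then multiply by the product's molar mass.
moles_P = moles_R * (coeff_P / coeff_R) = 3.099 * (1/1) = 3.099
mass_P = moles_P * M_P = 3.099 * 87.98
mass_P = 272.65002 g, rounded to 4 dp:

272.6500 g


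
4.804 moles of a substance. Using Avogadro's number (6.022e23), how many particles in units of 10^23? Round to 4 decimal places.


N = n * NA, then divide by 1e23 for the requested units.
N / 1e23 = n * 6.022
N / 1e23 = 4.804 * 6.022
N / 1e23 = 28.929688, rounded to 4 dp:

28.9297


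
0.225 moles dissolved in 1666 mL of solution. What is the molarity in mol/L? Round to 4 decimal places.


Convert volume to liters: V_L = V_mL / 1000.
V_L = 1666 / 1000 = 1.666 L
M = n / V_L = 0.225 / 1.666
M = 0.13505402 mol/L, rounded to 4 dp:

0.1351 mol/L


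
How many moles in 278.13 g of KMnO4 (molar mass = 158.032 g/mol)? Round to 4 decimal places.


n = mass / M
n = 278.13 / 158.032
n = 1.75996001 mol, rounded to 4 dp:

1.7600 mol


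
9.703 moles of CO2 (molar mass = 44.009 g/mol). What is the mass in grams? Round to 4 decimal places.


mass = n * M
mass = 9.703 * 44.009
mass = 427.019327 g, rounded to 4 dp:

427.0193 g


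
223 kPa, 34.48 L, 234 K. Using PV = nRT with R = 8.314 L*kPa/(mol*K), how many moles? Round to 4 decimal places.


PV = nRT, solve for n = PV / (RT).
PV = 223 * 34.48 = 7689.04
RT = 8.314 * 234 = 1945.476
n = 7689.04 / 1945.476
n = 3.95226669 mol, rounded to 4 dp:

3.9523 mol


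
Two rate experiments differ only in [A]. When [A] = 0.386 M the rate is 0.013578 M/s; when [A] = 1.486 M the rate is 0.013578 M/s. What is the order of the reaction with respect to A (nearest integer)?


Rate is proportional to [A]^n, so rate2/rate1 = ([A]2/[A]1)^n. Take logs to solve for n.
rate2/rate1 = 0.013578 / 0.013578 = 1.0
[A]2/[A]1 = 1.486 / 0.386 = 3.8497
n = ln(1.0) / ln(3.8497) = 0.0
Nearest integer order:

0


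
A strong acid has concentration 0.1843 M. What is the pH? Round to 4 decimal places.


A strong acid dissociates completely, so [H+] equals the given concentration.
pH = -log10([H+]) = -log10(0.1843)
pH = 0.73447466, rounded to 4 dp:

0.7345


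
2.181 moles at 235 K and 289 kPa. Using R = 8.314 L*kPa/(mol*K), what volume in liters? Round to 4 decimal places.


PV = nRT, solve for V = nRT / P.
nRT = 2.181 * 8.314 * 235 = 4261.216
V = 4261.216 / 289
V = 14.74469204 L, rounded to 4 dp:

14.7447 L


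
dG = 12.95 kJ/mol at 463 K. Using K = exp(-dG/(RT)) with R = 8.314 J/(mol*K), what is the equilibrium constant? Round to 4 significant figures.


dG is in kJ/mol; multiply by 1000 to match R in J/(mol*K).
RT = 8.314 * 463 = 3849.382 J/mol
exponent = -dG*1000 / (RT) = -(12.95*1000) / 3849.382 = -3.36417638
K = exp(-3.36417638)
K = 0.034590494, rounded to 4 significant figures:

0.03459


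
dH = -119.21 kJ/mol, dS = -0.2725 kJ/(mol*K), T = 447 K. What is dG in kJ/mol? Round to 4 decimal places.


Gibbs: dG = dH - T*dS (consistent units, dS already in kJ/(mol*K)).
T*dS = 447 * -0.2725 = -121.8075
dG = -119.21 - (-121.8075)
dG = 2.5975 kJ/mol, rounded to 4 dp:

2.5975 kJ/mol


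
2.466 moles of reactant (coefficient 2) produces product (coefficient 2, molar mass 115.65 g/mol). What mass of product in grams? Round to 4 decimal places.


Use the coefficient ratio to convert reactant moles to product moles, then multiply by the product's molar mass.
moles_P = moles_R * (coeff_P / coeff_R) = 2.466 * (2/2) = 2.466
mass_P = moles_P * M_P = 2.466 * 115.65
mass_P = 285.1929 g, rounded to 4 dp:

285.1929 g


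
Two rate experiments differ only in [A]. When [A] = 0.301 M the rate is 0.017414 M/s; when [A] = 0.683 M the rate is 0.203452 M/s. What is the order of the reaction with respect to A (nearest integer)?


Rate is proportional to [A]^n, so rate2/rate1 = ([A]2/[A]1)^n. Take logs to solve for n.
rate2/rate1 = 0.203452 / 0.017414 = 11.6832
[A]2/[A]1 = 0.683 / 0.301 = 2.2691
n = ln(11.6832) / ln(2.2691) = 3.0
Nearest integer order:

3


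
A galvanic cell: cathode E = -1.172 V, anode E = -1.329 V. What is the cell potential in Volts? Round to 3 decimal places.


Standard cell potential: E_cell = E_cathode - E_anode.
E_cell = -1.172 - (-1.329)
E_cell = 0.157 V, rounded to 3 dp:

0.157 V


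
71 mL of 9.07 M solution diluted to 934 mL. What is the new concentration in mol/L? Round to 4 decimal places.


Dilution: M1*V1 = M2*V2, solve for M2.
M2 = M1*V1 / V2
M2 = 9.07 * 71 / 934
M2 = 643.97 / 934
M2 = 0.68947537 mol/L, rounded to 4 dp:

0.6895 mol/L


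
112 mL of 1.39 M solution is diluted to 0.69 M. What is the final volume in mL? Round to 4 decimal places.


Dilution: M1*V1 = M2*V2, solve for V2.
V2 = M1*V1 / M2
V2 = 1.39 * 112 / 0.69
V2 = 155.68 / 0.69
V2 = 225.62318841 mL, rounded to 4 dp:

225.6232 mL


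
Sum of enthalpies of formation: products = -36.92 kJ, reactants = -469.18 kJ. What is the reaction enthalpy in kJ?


dH_rxn = sum(dH_f products) - sum(dH_f reactants)
dH_rxn = -36.92 - (-469.18)
dH_rxn = 432.26 kJ:

432.26 kJ


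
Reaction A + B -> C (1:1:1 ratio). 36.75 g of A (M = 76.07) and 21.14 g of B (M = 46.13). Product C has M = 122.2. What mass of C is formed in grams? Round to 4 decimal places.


Find moles of each reactant; the smaller value is the limiting reagent in a 1:1:1 reaction, so moles_C equals moles of the limiter.
n_A = mass_A / M_A = 36.75 / 76.07 = 0.483108 mol
n_B = mass_B / M_B = 21.14 / 46.13 = 0.45827 mol
Limiting reagent: B (smaller), n_limiting = 0.45827 mol
mass_C = n_limiting * M_C = 0.45827 * 122.2
mass_C = 56.000594 g, rounded to 4 dp:

56.0006 g


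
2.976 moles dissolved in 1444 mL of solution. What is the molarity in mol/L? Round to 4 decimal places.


Convert volume to liters: V_L = V_mL / 1000.
V_L = 1444 / 1000 = 1.444 L
M = n / V_L = 2.976 / 1.444
M = 2.06094183 mol/L, rounded to 4 dp:

2.0609 mol/L


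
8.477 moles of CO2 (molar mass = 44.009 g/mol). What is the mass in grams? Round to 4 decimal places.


mass = n * M
mass = 8.477 * 44.009
mass = 373.064293 g, rounded to 4 dp:

373.0643 g


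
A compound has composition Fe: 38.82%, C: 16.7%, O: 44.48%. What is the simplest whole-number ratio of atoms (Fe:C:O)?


Assume 100 g of compound, divide each mass% by atomic mass to get moles, then normalize by the smallest to get a raw atom ratio.
Moles per 100 g: Fe: 38.82/55.845 = 0.6951, C: 16.7/12.011 = 1.3904, O: 44.48/15.999 = 2.7802
Raw ratio (divide by min = 0.6951): Fe: 1.0, C: 2.0, O: 3.999
Multiply by 1 to clear fractions: Fe: 1.0 ~= 1, C: 2.0 ~= 2, O: 3.999 ~= 4
Reduce by GCD to get the simplest whole-number ratio:

1:2:4


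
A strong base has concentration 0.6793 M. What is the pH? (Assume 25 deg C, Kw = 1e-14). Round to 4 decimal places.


A strong base dissociates completely, so [OH-] equals the given concentration.
pOH = -log10([OH-]) = -log10(0.6793) = 0.167938
pH = 14 - pOH = 14 - 0.167938
pH = 13.832062, rounded to 4 dp:

13.8321


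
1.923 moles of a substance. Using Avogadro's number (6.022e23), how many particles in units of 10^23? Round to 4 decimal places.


N = n * NA, then divide by 1e23 for the requested units.
N / 1e23 = n * 6.022
N / 1e23 = 1.923 * 6.022
N / 1e23 = 11.580306, rounded to 4 dp:

11.5803


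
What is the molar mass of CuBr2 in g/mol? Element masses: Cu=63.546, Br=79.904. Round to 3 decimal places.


M = sum(count * atomic_mass) over atoms.
M = 1*63.546 + 2*79.904
M = 63.546 + 159.808
M = 223.354 g/mol, rounded to 3 dp:

223.354 g/mol


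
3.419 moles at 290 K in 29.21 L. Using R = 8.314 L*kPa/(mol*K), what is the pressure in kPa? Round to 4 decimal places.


PV = nRT, solve for P = nRT / V.
nRT = 3.419 * 8.314 * 290 = 8243.4141
P = 8243.4141 / 29.21
P = 282.21205409 kPa, rounded to 4 dp:

282.2121 kPa


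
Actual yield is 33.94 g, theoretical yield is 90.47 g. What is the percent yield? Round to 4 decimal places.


% yield = 100 * actual / theoretical
% yield = 100 * 33.94 / 90.47
% yield = 37.51519841 %, rounded to 4 dp:

37.5152 %


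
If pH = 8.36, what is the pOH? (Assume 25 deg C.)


At 25 deg C, pH + pOH = 14.
pOH = 14 - pH = 14 - 8.36
pOH = 5.64:

5.64


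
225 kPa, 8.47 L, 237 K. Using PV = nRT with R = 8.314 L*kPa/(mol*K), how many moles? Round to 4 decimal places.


PV = nRT, solve for n = PV / (RT).
PV = 225 * 8.47 = 1905.75
RT = 8.314 * 237 = 1970.418
n = 1905.75 / 1970.418
n = 0.96718057 mol, rounded to 4 dp:

0.9672 mol


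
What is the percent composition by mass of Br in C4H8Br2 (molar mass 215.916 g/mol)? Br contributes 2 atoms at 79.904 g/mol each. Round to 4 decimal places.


pct = 100 * (n_elem * M_elem) / M_total
mass_contribution = 2 * 79.904 = 159.808 g/mol
pct = 100 * 159.808 / 215.916
pct = 74.0139684 %, rounded to 4 dp:

74.0140 %


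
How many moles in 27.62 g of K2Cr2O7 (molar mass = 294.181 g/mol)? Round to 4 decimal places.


n = mass / M
n = 27.62 / 294.181
n = 0.09388778 mol, rounded to 4 dp:

0.0939 mol


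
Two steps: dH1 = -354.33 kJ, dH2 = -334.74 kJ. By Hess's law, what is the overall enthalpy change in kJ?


Hess's law: enthalpy is a state function, so add the step enthalpies.
dH_total = dH1 + dH2 = -354.33 + (-334.74)
dH_total = -689.07 kJ:

-689.07 kJ


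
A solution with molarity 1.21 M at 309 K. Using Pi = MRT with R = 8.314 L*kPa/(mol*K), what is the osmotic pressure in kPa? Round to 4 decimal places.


Osmotic pressure (van't Hoff): Pi = M*R*T.
RT = 8.314 * 309 = 2569.026
Pi = 1.21 * 2569.026
Pi = 3108.52146 kPa, rounded to 4 dp:

3108.5215 kPa


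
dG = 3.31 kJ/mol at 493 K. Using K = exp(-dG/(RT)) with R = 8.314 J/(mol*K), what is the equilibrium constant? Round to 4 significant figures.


dG is in kJ/mol; multiply by 1000 to match R in J/(mol*K).
RT = 8.314 * 493 = 4098.802 J/mol
exponent = -dG*1000 / (RT) = -(3.31*1000) / 4098.802 = -0.80755304
K = exp(-0.80755304)
K = 0.44594795, rounded to 4 significant figures:

0.4459


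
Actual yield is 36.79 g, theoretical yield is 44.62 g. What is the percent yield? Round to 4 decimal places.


% yield = 100 * actual / theoretical
% yield = 100 * 36.79 / 44.62
% yield = 82.45181533 %, rounded to 4 dp:

82.4518 %


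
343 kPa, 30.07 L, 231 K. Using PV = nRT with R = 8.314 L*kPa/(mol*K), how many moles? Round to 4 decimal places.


PV = nRT, solve for n = PV / (RT).
PV = 343 * 30.07 = 10314.01
RT = 8.314 * 231 = 1920.534
n = 10314.01 / 1920.534
n = 5.37038657 mol, rounded to 4 dp:

5.3704 mol
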